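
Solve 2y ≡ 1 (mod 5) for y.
Since 5 is prime, by Fermat 2^(-1) ≡ 2^{3} ≡ 3 (mod 5). Verify: 2 × 3 = 6 ≡ 1 (mod 5)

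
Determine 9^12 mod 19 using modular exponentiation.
By repeated squaring (mod 19): 9^{1}≡9, 9^{2}≡5, 9^{4}≡6, 9^{8}≡17. Then 9^{12} = 9^{8+4} ≡ 17 × 6 ≡ 7 (mod 19)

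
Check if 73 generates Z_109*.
73^{27} ≡ 1 mod 109 and 27 < 108, so ord_109(73) = 27 ≠ 108 and 73 is not a primitive root.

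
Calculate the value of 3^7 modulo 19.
By repeated squaring mod 19: 3^{1}≡3, 3^{2}≡9, 3^{4}≡5. Then 3^{7} = 3^{4+2+1} ≡ 5 × 9 × 3 ≡ 2 mod 19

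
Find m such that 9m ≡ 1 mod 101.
Since 101 is prime, by Fermat 9^(-1) ≡ 9^{99} ≡ 45 mod 101. Verify: 9 × 45 = 405 ≡ 1 mod 101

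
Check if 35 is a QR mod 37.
By Euler's criterion: 35^{18} ≡ 36 (mod 37). Since this equals -1 (≡ 36), 35 is not a QR.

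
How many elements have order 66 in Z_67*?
A prime p has φ(p-1) primitive roots; here φ(66) = 20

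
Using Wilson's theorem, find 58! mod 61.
(60)! = (58)! × (59) × (60) ≡ -1 (mod 61). So (58)! ≡ -1 × [(60)(59)]^(-1) ≡ 30 (mod 61)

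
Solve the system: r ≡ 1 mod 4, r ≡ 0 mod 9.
M = 4 × 9 = 36. M₁ = 9, y₁ ≡ 1 mod 4. M₂ = 4, y₂ ≡ 7 mod 9. r = 1×9×1 + 0×4×7 ≡ 9 mod 36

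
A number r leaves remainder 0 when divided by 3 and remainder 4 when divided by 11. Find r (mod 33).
M = 3 × 11 = 33. M₁ = 11, y₁ ≡ 2 (mod 3). M₂ = 3, y₂ ≡ 4 (mod 11). r = 0×11×2 + 4×3×4 ≡ 15 (mod 33)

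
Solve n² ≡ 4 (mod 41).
The square roots of 4 mod 41 are 2 and 39. Verify: 2² = 4 ≡ 4 (mod 41)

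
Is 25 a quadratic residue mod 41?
By Euler's criterion: 25^{20} ≡ 1 mod 41. Since this equals 1, 25 is a QR.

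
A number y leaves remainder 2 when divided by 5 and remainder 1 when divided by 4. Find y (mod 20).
M = 5 × 4 = 20. M₁ = 4, y₁ ≡ 4 (mod 5). M₂ = 5, y₂ ≡ 1 (mod 4). y = 2×4×4 + 1×5×1 ≡ 17 (mod 20)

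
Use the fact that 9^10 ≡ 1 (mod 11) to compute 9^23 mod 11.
By Fermat: 9^{10} ≡ 1 (mod 11). 23 = 2×10 + 3. So 9^{23} ≡ 9^{3} ≡ 3 (mod 11)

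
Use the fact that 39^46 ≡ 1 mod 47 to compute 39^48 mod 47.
By Fermat: 39^{46} ≡ 1 mod 47. So 39^{48} = 39^{46} · 39^{2} ≡ 39^{2} ≡ 17 mod 47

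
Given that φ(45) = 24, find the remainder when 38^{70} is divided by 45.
By Euler: 38^{24} ≡ 1 (mod 45) since gcd(38, 45) = 1. 70 = 2×24 + 22. So 38^{70} ≡ 38^{22} ≡ 34 (mod 45)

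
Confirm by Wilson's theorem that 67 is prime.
(66)! mod 67 = 66. Since this equals -1 (mod 67), Wilson confirms 67 is prime.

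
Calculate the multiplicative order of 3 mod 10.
Powers of 3 mod 10: 3^1≡3, 3^2≡9, 3^3≡7, 3^4≡1. So the order of 3 is 4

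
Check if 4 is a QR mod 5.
By Euler's criterion: 4^{2} ≡ 1 (mod 5). Since this equals 1, 4 is a QR.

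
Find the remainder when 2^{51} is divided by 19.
By Fermat: 2^{18} ≡ 1 (mod 19). 51 = 2×18 + 15. So 2^{51} ≡ 2^{15} ≡ 12 (mod 19)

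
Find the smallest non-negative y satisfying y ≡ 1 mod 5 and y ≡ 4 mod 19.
M = 5 × 19 = 95. M₁ = 19, y₁ ≡ 4 mod 5. M₂ = 5, y₂ ≡ 4 mod 19. y = 1×19×4 + 4×5×4 ≡ 61 mod 95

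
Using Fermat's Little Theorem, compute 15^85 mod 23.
By Fermat: 15^{22} ≡ 1 mod 23. 85 = 3×22 + 19. So 15^{85} ≡ 15^{19} ≡ 19 mod 23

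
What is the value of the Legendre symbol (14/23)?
(14/23) = 14^{11} mod 23 = -1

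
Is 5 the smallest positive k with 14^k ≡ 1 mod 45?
Powers of 14 mod 45: 14^1≡14, 14^2≡16, 14^3≡44, 14^4≡31, 14^5≡29, 14^6≡1. 14^5≡29≢1, so ord ≠ 5. No, the actual order is 6.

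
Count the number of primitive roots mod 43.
A prime p has φ(p-1) primitive roots; here φ(42) = 12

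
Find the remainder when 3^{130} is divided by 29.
By Fermat: 3^{28} ≡ 1 (mod 29). 130 = 4×28 + 18. So 3^{130} ≡ 3^{18} ≡ 6 (mod 29)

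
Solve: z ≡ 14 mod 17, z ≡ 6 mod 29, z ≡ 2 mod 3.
M = 17 × 29 × 3 = 1479. M₁ = 87, y₁ ≡ 9 mod 17. M₂ = 51, y₂ ≡ 4 mod 29. M₃ = 493, y₃ ≡ 1 mod 3. z = 14×87×9 + 6×51×4 + 2×493×1 ≡ 1340 mod 1479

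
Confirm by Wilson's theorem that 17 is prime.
(16)! mod 17 = 16. Since this equals -1 mod 17, Wilson confirms 17 is prime.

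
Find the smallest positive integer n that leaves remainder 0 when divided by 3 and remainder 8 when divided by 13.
M = 3 × 13 = 39. M₁ = 13, y₁ ≡ 1 (mod 3). M₂ = 3, y₂ ≡ 9 (mod 13). n = 0×13×1 + 8×3×9 ≡ 21 (mod 39)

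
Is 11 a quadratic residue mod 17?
By Euler's criterion: 11^{8} ≡ 16 mod 17. Since this equals -1 (≡ 16), 11 is not a QR.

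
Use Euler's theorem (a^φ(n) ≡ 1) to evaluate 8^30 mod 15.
By Euler: 8^{8} ≡ 1 mod 15 since gcd(8, 15) = 1. 30 = 3×8 + 6. So 8^{30} ≡ 8^{6} ≡ 4 mod 15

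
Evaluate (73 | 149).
(73/149) = 73^{74} mod 149 = 1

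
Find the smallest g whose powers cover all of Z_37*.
g = 2. Powers: [2, 4, 8, 16, 32, 27, ...] generates all 36 non-zero residues.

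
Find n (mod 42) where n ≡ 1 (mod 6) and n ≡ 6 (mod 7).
M = 6 × 7 = 42. M₁ = 7, y₁ ≡ 1 (mod 6). M₂ = 6, y₂ ≡ 6 (mod 7). n = 1×7×1 + 6×6×6 ≡ 13 (mod 42)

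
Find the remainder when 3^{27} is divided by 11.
By Fermat: 3^{10} ≡ 1 (mod 11). 27 = 2×10 + 7. So 3^{27} ≡ 3^{7} ≡ 9 (mod 11)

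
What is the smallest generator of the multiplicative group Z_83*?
g = 2. For each prime q|82: 2^{41}≡82, 2^{2}≡4, none ≡ 1, so ord_83(2) = 82 and 2 is a primitive root.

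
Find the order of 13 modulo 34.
Powers of 13 mod 34: 13^1≡13, 13^2≡33, 13^3≡21, 13^4≡1. So the order of 13 is 4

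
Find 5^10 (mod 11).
Using Fermat: 5^{10} ≡ 1 (mod 11). 10 ≡ 0 (mod 10). So 5^{10} ≡ 5^{0} ≡ 1 (mod 11)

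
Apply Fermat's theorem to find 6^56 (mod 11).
By Fermat: 6^{10} ≡ 1 (mod 11). 56 = 5×10 + 6. So 6^{56} ≡ 6^{6} ≡ 5 (mod 11)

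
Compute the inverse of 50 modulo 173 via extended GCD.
Extended GCD: 50(45) + 173(-13) = 1. So 50^(-1) ≡ 45 mod 173. Verify: 50 × 45 = 2250 ≡ 1 mod 173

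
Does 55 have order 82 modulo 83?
ord_83(55) divides 82. For each prime q|82: 55^{41}≡82, 55^{2}≡37, none ≡ 1. So 55 has order 82 and is a primitive root mod 83.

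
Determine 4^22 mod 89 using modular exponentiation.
By repeated squaring mod 89: 4^{1}≡4, 4^{2}≡16, 4^{4}≡78, 4^{8}≡32, 4^{16}≡45. Then 4^{22} = 4^{16+4+2} ≡ 45 × 78 × 16 ≡ 1 mod 89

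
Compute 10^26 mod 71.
By repeated squaring mod 71: 10^{1}≡10, 10^{2}≡29, 10^{4}≡60, 10^{8}≡50, 10^{16}≡15. Then 10^{26} = 10^{16+8+2} ≡ 15 × 50 × 29 ≡ 24 mod 71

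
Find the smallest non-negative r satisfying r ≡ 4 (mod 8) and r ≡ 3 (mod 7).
M = 8 × 7 = 56. M₁ = 7, y₁ ≡ 7 (mod 8). M₂ = 8, y₂ ≡ 1 (mod 7). r = 4×7×7 + 3×8×1 ≡ 52 (mod 56)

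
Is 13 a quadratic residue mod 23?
By Euler's criterion: 13^{11} ≡ 1 (mod 23). Since this equals 1, 13 is a QR.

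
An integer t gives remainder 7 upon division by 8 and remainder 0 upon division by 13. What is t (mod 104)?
M = 8 × 13 = 104. M₁ = 13, y₁ ≡ 5 (mod 8). M₂ = 8, y₂ ≡ 5 (mod 13). t = 7×13×5 + 0×8×5 ≡ 39 (mod 104)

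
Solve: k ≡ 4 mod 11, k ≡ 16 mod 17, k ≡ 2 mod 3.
M = 11 × 17 × 3 = 561. M₁ = 51, y₁ ≡ 8 mod 11. M₂ = 33, y₂ ≡ 16 mod 17. M₃ = 187, y₃ ≡ 1 mod 3. k = 4×51×8 + 16×33×16 + 2×187×1 ≡ 356 mod 561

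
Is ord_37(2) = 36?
Powers of 2 mod 37: 2^1≡2, 2^2≡4, 2^3≡8, 2^4≡16, 2^5≡32, 2^6≡27, 2^7≡17, 2^8≡34, 2^9≡31, 2^10≡25, 2^11≡13, 2^12≡26, 2^13≡15, 2^14≡30, 2^15≡23, 2^16≡9, 2^17≡18, 2^18≡36, 2^19≡35, 2^20≡33, 2^21≡29, 2^22≡21, 2^23≡5, 2^24≡10, 2^25≡20, 2^26≡3, 2^27≡6, 2^28≡12, 2^29≡24, 2^30≡11, 2^31≡22, 2^32≡7, 2^33≡14, 2^34≡28, 2^35≡19, 2^36≡1. First k with 2^k≡1 is k=36. Yes, ord_37(2) = 36.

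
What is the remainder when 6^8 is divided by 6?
By repeated squaring (mod 6): 6^{1}≡0, 6^{2}≡0, 6^{4}≡0, 6^{8}≡0. So 6^{8} ≡ 0 (mod 6)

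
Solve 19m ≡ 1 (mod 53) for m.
Since 53 is prime, by Fermat 19^(-1) ≡ 19^{51} ≡ 14 (mod 53). Verify: 19 × 14 = 266 ≡ 1 (mod 53)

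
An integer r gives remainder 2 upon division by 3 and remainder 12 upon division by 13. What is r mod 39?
M = 3 × 13 = 39. M₁ = 13, y₁ ≡ 1 mod 3. M₂ = 3, y₂ ≡ 9 mod 13. r = 2×13×1 + 12×3×9 ≡ 38 mod 39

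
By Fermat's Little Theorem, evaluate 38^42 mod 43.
By Fermat's Little Theorem, 38^{42} ≡ 1 (mod 43) since 43 is prime and gcd(38, 43) = 1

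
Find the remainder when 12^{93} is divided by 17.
By Fermat: 12^{16} ≡ 1 (mod 17). 93 = 5×16 + 13. So 12^{93} ≡ 12^{13} ≡ 14 (mod 17)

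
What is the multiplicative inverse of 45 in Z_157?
Since 157 is prime, by Fermat 45^(-1) ≡ 45^{155} ≡ 7 (mod 157). Verify: 45 × 7 = 315 ≡ 1 (mod 157)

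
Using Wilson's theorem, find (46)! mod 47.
By Wilson's theorem, (46)! ≡ -1 ≡ 46 mod 47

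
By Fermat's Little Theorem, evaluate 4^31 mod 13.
By Fermat: 4^{12} ≡ 1 mod 13. 31 = 2×12 + 7. So 4^{31} ≡ 4^{7} ≡ 4 mod 13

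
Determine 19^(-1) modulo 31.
Since 31 is prime, by Fermat 19^(-1) ≡ 19^{29} ≡ 18 mod 31. Verify: 19 × 18 = 342 ≡ 1 mod 31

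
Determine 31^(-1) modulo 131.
Since 131 is prime, by Fermat 31^(-1) ≡ 31^{129} ≡ 93 (mod 131). Verify: 31 × 93 = 2883 ≡ 1 (mod 131)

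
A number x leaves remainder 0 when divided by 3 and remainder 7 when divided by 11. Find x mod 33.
M = 3 × 11 = 33. M₁ = 11, y₁ ≡ 2 mod 3. M₂ = 3, y₂ ≡ 4 mod 11. x = 0×11×2 + 7×3×4 ≡ 18 mod 33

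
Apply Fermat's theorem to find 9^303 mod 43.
By Fermat: 9^{42} ≡ 1 mod 43. 303 ≡ 9 mod 42. So 9^{303} ≡ 9^{9} ≡ 35 mod 43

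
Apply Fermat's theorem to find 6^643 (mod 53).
By Fermat: 6^{52} ≡ 1 (mod 53). 643 ≡ 19 (mod 52). So 6^{643} ≡ 6^{19} ≡ 37 (mod 53)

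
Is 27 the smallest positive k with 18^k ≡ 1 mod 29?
Powers of 18 mod 29: 18^1≡18, 18^2≡5, 18^3≡3, 18^4≡25, 18^5≡15, 18^6≡9, 18^7≡17, 18^8≡16, 18^9≡27, 18^10≡22, 18^11≡19, 18^12≡23, 18^13≡8, 18^14≡28, 18^15≡11, 18^16≡24, 18^17≡26, 18^18≡4, 18^19≡14, 18^20≡20, 18^21≡12, 18^22≡13, 18^23≡2, 18^24≡7, 18^25≡10, 18^26≡6, 18^27≡21, 18^28≡1. 18^27≡21≢1, so ord ≠ 27. No, the actual order is 28.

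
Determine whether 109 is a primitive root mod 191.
109^{5} ≡ 1 mod 191 and 5 < 190, so ord_191(109) = 5 ≠ 190 and 109 is not a primitive root.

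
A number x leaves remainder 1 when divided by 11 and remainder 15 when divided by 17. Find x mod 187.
M = 11 × 17 = 187. M₁ = 17, y₁ ≡ 2 mod 11. M₂ = 11, y₂ ≡ 14 mod 17. x = 1×17×2 + 15×11×14 ≡ 100 mod 187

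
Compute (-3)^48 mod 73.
By repeated squaring mod 73: (-3)^{1}≡70, (-3)^{2}≡9, (-3)^{4}≡8, (-3)^{8}≡64, (-3)^{16}≡8, (-3)^{32}≡64. Then (-3)^{48} = (-3)^{32+16} ≡ 64 × 8 ≡ 1 mod 73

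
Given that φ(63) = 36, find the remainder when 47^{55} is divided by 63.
By Euler: 47^{36} ≡ 1 mod 63 since gcd(47, 63) = 1. 55 = 1×36 + 19. So 47^{55} ≡ 47^{19} ≡ 47 mod 63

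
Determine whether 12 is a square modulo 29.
By Euler's criterion: 12^{14} ≡ 28 (mod 29). Since this equals -1 (≡ 28), 12 is not a QR.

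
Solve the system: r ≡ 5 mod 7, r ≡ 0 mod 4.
M = 7 × 4 = 28. M₁ = 4, y₁ ≡ 2 mod 7. M₂ = 7, y₂ ≡ 3 mod 4. r = 5×4×2 + 0×7×3 ≡ 12 mod 28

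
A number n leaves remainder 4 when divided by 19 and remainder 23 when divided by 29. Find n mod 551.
M = 19 × 29 = 551. M₁ = 29, y₁ ≡ 2 mod 19. M₂ = 19, y₂ ≡ 26 mod 29. n = 4×29×2 + 23×19×26 ≡ 23 mod 551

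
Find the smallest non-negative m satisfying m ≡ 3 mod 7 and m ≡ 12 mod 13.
M = 7 × 13 = 91. M₁ = 13, y₁ ≡ 6 mod 7. M₂ = 7, y₂ ≡ 2 mod 13. m = 3×13×6 + 12×7×2 ≡ 38 mod 91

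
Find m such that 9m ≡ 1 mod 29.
Since 29 is prime, by Fermat 9^(-1) ≡ 9^{27} ≡ 13 mod 29. Verify: 9 × 13 = 117 ≡ 1 mod 29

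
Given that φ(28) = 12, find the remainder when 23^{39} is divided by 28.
By Euler: 23^{12} ≡ 1 mod 28 since gcd(23, 28) = 1. 39 = 3×12 + 3. So 23^{39} ≡ 23^{3} ≡ 15 mod 28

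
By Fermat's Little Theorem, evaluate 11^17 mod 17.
By Fermat: 11^{16} ≡ 1 (mod 17). So 11^{17} = 11^{16} · 11^{1} ≡ 11^{1} ≡ 11 (mod 17)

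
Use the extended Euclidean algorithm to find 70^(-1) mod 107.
Extended GCD: 70(26) + 107(-17) = 1. So 70^(-1) ≡ 26 mod 107. Verify: 70 × 26 = 1820 ≡ 1 mod 107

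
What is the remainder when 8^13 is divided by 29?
By repeated squaring (mod 29): 8^{1}≡8, 8^{2}≡6, 8^{4}≡7, 8^{8}≡20. Then 8^{13} = 8^{8+4+1} ≡ 20 × 7 × 8 ≡ 18 (mod 29)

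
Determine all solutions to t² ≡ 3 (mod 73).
The square roots of 3 mod 73 are 21 and 52. Verify: 21² = 441 ≡ 3 (mod 73)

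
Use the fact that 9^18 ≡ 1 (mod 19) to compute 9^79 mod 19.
By Fermat: 9^{18} ≡ 1 (mod 19). 79 = 4×18 + 7. So 9^{79} ≡ 9^{7} ≡ 4 (mod 19)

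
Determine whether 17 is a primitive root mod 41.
ord_41(17) divides 40. For each prime q|40: 17^{20}≡40, 17^{8}≡16, none ≡ 1. So 17 has order 40 and is a primitive root mod 41.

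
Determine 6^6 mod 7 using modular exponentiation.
Using Fermat: 6^{6} ≡ 1 mod 7. 6 ≡ 0 mod 6. So 6^{6} ≡ 6^{0} ≡ 1 mod 7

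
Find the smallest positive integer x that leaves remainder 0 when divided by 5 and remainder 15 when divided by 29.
M = 5 × 29 = 145. M₁ = 29, y₁ ≡ 4 (mod 5). M₂ = 5, y₂ ≡ 6 (mod 29). x = 0×29×4 + 15×5×6 ≡ 15 (mod 145)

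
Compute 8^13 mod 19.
By repeated squaring mod 19: 8^{1}≡8, 8^{2}≡7, 8^{4}≡11, 8^{8}≡7. Then 8^{13} = 8^{8+4+1} ≡ 7 × 11 × 8 ≡ 8 mod 19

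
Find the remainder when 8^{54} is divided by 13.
By Fermat: 8^{12} ≡ 1 (mod 13). 54 = 4×12 + 6. So 8^{54} ≡ 8^{6} ≡ 12 (mod 13)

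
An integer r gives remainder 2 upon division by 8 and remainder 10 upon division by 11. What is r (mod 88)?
M = 8 × 11 = 88. M₁ = 11, y₁ ≡ 3 (mod 8). M₂ = 8, y₂ ≡ 7 (mod 11). r = 2×11×3 + 10×8×7 ≡ 10 (mod 88)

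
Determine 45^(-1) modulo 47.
Since 47 is prime, by Fermat 45^(-1) ≡ 45^{45} ≡ 23 (mod 47). Verify: 45 × 23 = 1035 ≡ 1 (mod 47)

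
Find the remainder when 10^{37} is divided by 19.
By Fermat: 10^{18} ≡ 1 (mod 19). 37 = 2×18 + 1. So 10^{37} ≡ 10^{1} ≡ 10 (mod 19)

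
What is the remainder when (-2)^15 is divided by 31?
By repeated squaring mod 31: (-2)^{1}≡29, (-2)^{2}≡4, (-2)^{4}≡16, (-2)^{8}≡8. Then (-2)^{15} = (-2)^{8+4+2+1} ≡ 8 × 16 × 4 × 29 ≡ 30 mod 31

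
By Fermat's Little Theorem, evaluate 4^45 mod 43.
By Fermat: 4^{42} ≡ 1 (mod 43). So 4^{45} = 4^{42} · 4^{3} ≡ 4^{3} ≡ 21 (mod 43)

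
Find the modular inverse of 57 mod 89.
Since 89 is prime, by Fermat 57^(-1) ≡ 57^{87} ≡ 25 (mod 89). Verify: 57 × 25 = 1425 ≡ 1 (mod 89)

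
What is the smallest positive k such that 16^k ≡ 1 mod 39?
Powers of 16 mod 39: 16^1≡16, 16^2≡22, 16^3≡1. ord_39(16) = 3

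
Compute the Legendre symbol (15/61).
(15/61) = 15^{30} mod 61 = 1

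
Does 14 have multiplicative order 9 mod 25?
Powers of 14 mod 25: 14^1≡14, 14^2≡21, 14^3≡19, 14^4≡16, 14^5≡24, 14^6≡11, 14^7≡4, 14^8≡6, 14^9≡9, 14^10≡1. 14^9≡9≢1, so ord ≠ 9. No, the actual order is 10.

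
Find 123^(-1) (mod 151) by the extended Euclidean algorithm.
Extended GCD: 123(-27) + 151(22) = 1. So 123^(-1) ≡ -27 ≡ 124 (mod 151). Verify: 123 × 124 = 15252 ≡ 1 (mod 151)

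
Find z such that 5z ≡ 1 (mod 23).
Since 23 is prime, by Fermat 5^(-1) ≡ 5^{21} ≡ 14 (mod 23). Verify: 5 × 14 = 70 ≡ 1 (mod 23)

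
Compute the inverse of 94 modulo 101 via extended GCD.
Extended GCD: 94(-29) + 101(27) = 1. So 94^(-1) ≡ -29 ≡ 72 mod 101. Verify: 94 × 72 = 6768 ≡ 1 mod 101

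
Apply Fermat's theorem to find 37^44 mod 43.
By Fermat: 37^{42} ≡ 1 mod 43. So 37^{44} = 37^{42} · 37^{2} ≡ 37^{2} ≡ 36 mod 43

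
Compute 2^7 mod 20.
By repeated squaring mod 20: 2^{1}≡2, 2^{2}≡4, 2^{4}≡16. Then 2^{7} = 2^{4+2+1} ≡ 16 × 4 × 2 ≡ 8 mod 20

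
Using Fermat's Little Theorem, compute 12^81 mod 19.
By Fermat: 12^{18} ≡ 1 (mod 19). 81 = 4×18 + 9. So 12^{81} ≡ 12^{9} ≡ 18 (mod 19)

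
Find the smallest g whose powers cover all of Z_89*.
g = 3. For each prime q|88: 3^{44}≡88, 3^{8}≡64, none ≡ 1, so ord_89(3) = 88 and 3 is a primitive root.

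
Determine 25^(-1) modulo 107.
Since 107 is prime, by Fermat 25^(-1) ≡ 25^{105} ≡ 30 (mod 107). Verify: 25 × 30 = 750 ≡ 1 (mod 107)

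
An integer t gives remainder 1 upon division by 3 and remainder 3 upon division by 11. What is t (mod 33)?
M = 3 × 11 = 33. M₁ = 11, y₁ ≡ 2 (mod 3). M₂ = 3, y₂ ≡ 4 (mod 11). t = 1×11×2 + 3×3×4 ≡ 25 (mod 33)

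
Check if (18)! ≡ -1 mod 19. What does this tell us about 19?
(18)! mod 19 = 18. Since this equals -1 mod 19, Wilson confirms 19 is prime.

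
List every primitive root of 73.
There are φ(72) = 24 primitive roots mod 73: {5, 11, 13, 14, 15, 20, 26, 28, 29, 31, 33, 34, 39, 40, 42, 44, 45, 47, 53, 58, 59, 60, 62, 68}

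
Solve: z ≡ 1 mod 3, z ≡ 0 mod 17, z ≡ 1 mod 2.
M = 3 × 17 × 2 = 102. M₁ = 34, y₁ ≡ 1 mod 3. M₂ = 6, y₂ ≡ 3 mod 17. M₃ = 51, y₃ ≡ 1 mod 2. z = 1×34×1 + 0×6×3 + 1×51×1 ≡ 85 mod 102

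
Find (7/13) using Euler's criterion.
(7/13) = 7^{6} mod 13 = -1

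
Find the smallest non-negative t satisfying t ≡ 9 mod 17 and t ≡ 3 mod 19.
M = 17 × 19 = 323. M₁ = 19, y₁ ≡ 9 mod 17. M₂ = 17, y₂ ≡ 9 mod 19. t = 9×19×9 + 3×17×9 ≡ 60 mod 323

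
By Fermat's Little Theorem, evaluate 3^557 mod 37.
By Fermat: 3^{36} ≡ 1 mod 37. 557 ≡ 17 mod 36. So 3^{557} ≡ 3^{17} ≡ 25 mod 37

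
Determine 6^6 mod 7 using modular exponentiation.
Using Fermat: 6^{6} ≡ 1 (mod 7). 6 ≡ 0 (mod 6). So 6^{6} ≡ 6^{0} ≡ 1 (mod 7)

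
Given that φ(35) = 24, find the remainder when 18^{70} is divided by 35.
By Euler: 18^{24} ≡ 1 mod 35 since gcd(18, 35) = 1. 70 = 2×24 + 22. So 18^{70} ≡ 18^{22} ≡ 4 mod 35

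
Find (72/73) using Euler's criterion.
(72/73) = 72^{36} mod 73 = 1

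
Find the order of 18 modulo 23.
Powers of 18 mod 23: 18^1≡18, 18^2≡2, 18^3≡13, 18^4≡4, 18^5≡3, 18^6≡8, 18^7≡6, 18^8≡16, 18^9≡12, 18^10≡9, 18^11≡1. So the order of 18 is 11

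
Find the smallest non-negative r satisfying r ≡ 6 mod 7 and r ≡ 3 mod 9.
M = 7 × 9 = 63. M₁ = 9, y₁ ≡ 4 mod 7. M₂ = 7, y₂ ≡ 4 mod 9. r = 6×9×4 + 3×7×4 ≡ 48 mod 63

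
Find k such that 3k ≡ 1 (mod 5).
Since 5 is prime, by Fermat 3^(-1) ≡ 3^{3} ≡ 2 (mod 5). Verify: 3 × 2 = 6 ≡ 1 (mod 5)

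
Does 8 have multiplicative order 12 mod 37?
Powers of 8 mod 37: 8^1≡8, 8^2≡27, 8^3≡31, 8^4≡26, 8^5≡23, 8^6≡36, 8^7≡29, 8^8≡10, 8^9≡6, 8^10≡11, 8^11≡14, 8^12≡1. First k with 8^k≡1 is k=12. Yes, ord_37(8) = 12.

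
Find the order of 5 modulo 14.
Powers of 5 mod 14: 5^1≡5, 5^2≡11, 5^3≡13, 5^4≡9, 5^5≡3, 5^6≡1. So the order of 5 is 6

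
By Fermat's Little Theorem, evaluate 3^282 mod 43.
By Fermat: 3^{42} ≡ 1 mod 43. 282 ≡ 30 mod 42. So 3^{282} ≡ 3^{30} ≡ 11 mod 43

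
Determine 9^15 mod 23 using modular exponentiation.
By repeated squaring (mod 23): 9^{1}≡9, 9^{2}≡12, 9^{4}≡6, 9^{8}≡13. Then 9^{15} = 9^{8+4+2+1} ≡ 13 × 6 × 12 × 9 ≡ 6 (mod 23)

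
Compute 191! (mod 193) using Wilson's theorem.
(192)! = (191)! × (192) ≡ -1 (mod 193). So (191)! ≡ -1 × (192)^(-1) ≡ (-1)×(-1) = 1 (mod 193)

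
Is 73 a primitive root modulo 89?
73^{22} ≡ 1 (mod 89) and 22 < 88, so ord_89(73) = 22 ≠ 88 and 73 is not a primitive root.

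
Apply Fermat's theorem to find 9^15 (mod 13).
By Fermat: 9^{12} ≡ 1 (mod 13). So 9^{15} = 9^{12} · 9^{3} ≡ 9^{3} ≡ 1 (mod 13)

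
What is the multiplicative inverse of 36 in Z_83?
Since 83 is prime, by Fermat 36^(-1) ≡ 36^{81} ≡ 30 mod 83. Verify: 36 × 30 = 1080 ≡ 1 mod 83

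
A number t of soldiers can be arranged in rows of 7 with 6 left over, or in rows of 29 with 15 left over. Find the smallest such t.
M = 7 × 29 = 203. M₁ = 29, y₁ ≡ 1 mod 7. M₂ = 7, y₂ ≡ 25 mod 29. t = 6×29×1 + 15×7×25 ≡ 160 mod 203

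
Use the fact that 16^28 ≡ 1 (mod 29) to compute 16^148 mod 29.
By Fermat: 16^{28} ≡ 1 (mod 29). 148 = 5×28 + 8. So 16^{148} ≡ 16^{8} ≡ 16 (mod 29)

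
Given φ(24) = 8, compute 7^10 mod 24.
By Euler: 7^{8} ≡ 1 (mod 24) since gcd(7, 24) = 1. 10 = 1×8 + 2. So 7^{10} ≡ 7^{2} ≡ 1 (mod 24)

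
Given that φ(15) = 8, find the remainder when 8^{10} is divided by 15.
By Euler: 8^{8} ≡ 1 mod 15 since gcd(8, 15) = 1. 10 = 1×8 + 2. So 8^{10} ≡ 8^{2} ≡ 4 mod 15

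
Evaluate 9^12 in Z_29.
By repeated squaring (mod 29): 9^{1}≡9, 9^{2}≡23, 9^{4}≡7, 9^{8}≡20. Then 9^{12} = 9^{8+4} ≡ 20 × 7 ≡ 24 (mod 29)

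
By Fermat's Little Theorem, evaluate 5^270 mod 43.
By Fermat: 5^{42} ≡ 1 (mod 43). 270 ≡ 18 (mod 42). So 5^{270} ≡ 5^{18} ≡ 11 (mod 43)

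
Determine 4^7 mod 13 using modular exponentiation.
By repeated squaring (mod 13): 4^{1}≡4, 4^{2}≡3, 4^{4}≡9. Then 4^{7} = 4^{4+2+1} ≡ 9 × 3 × 4 ≡ 4 (mod 13)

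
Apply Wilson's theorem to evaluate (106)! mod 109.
(108)! = (106)! × (107) × (108) ≡ -1 mod 109. So (106)! ≡ -1 × [(108)(107)]^(-1) ≡ 54 mod 109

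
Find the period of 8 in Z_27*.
Powers of 8 mod 27: 8^1≡8, 8^2≡10, 8^3≡26, 8^4≡19, 8^5≡17, 8^6≡1. So the order of 8 is 6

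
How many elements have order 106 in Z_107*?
A prime p has φ(p-1) primitive roots; here φ(106) = 52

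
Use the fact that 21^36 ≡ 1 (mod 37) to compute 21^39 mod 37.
By Fermat: 21^{36} ≡ 1 (mod 37). So 21^{39} = 21^{36} · 21^{3} ≡ 21^{3} ≡ 11 (mod 37)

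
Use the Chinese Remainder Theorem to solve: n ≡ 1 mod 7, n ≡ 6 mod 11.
M = 7 × 11 = 77. M₁ = 11, y₁ ≡ 2 mod 7. M₂ = 7, y₂ ≡ 8 mod 11. n = 1×11×2 + 6×7×8 ≡ 50 mod 77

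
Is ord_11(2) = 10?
Powers of 2 mod 11: 2^1≡2, 2^2≡4, 2^3≡8, 2^4≡5, 2^5≡10, 2^6≡9, 2^7≡7, 2^8≡3, 2^9≡6, 2^10≡1. First k with 2^k≡1 is k=10. Yes, ord_11(2) = 10.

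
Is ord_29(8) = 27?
Powers of 8 mod 29: 8^1≡8, 8^2≡6, 8^3≡19, 8^4≡7, 8^5≡27, 8^6≡13, 8^7≡17, 8^8≡20, 8^9≡15, 8^10≡4, 8^11≡3, 8^12≡24, 8^13≡18, 8^14≡28, 8^15≡21, 8^16≡23, 8^17≡10, 8^18≡22, 8^19≡2, 8^20≡16, 8^21≡12, 8^22≡9, 8^23≡14, 8^24≡25, 8^25≡26, 8^26≡5, 8^27≡11, 8^28≡1. 8^27≡11≢1, so ord ≠ 27. No, the actual order is 28.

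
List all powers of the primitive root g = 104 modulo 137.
104^1, 104^2, ..., 104^{136} mod 137: [104, 130, 94, 49, 27, 68, 85, 72, 90, 44, 55, 103, 26, 101, 92, 115, 41, 17, 124, 18, 91, 11, 48, 60, 75, 128, 23, 63, 113, 107, 31, 73, 57, 37, 12, 15, 53, 32, 40, 50, 131, 61, 42, 121, 117, 112, 3, 38, 116, 8, 10, 81, 67, 118, 79, 133, 132, 28, 35, 78, 29, 2, 71, 123, 51, 98, 54, 136, 33, 7, 43, 88, 110, 69, 52, 65, 47, 93, 82, 34, 111, 36, 45, 22, 96, 120, 13, 119, 46, 126, 89, 77, 62, 9, 114, 74, 24, 30, 106, 64, 80, 100, 125, 122, 84, 105, 97, 87, 6, 76, 95, 16, 20, 25, 134, 99, 21, 129, 127, 56, 70, 19, 58, 4, 5, 109, 102, 59, 108, 135, 66, 14, 86, 39, 83, 1]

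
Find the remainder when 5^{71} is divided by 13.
By Fermat: 5^{12} ≡ 1 mod 13. 71 = 5×12 + 11. So 5^{71} ≡ 5^{11} ≡ 8 mod 13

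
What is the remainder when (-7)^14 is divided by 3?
Using Fermat: (-7)^{2} ≡ 1 (mod 3). 14 ≡ 0 (mod 2). So (-7)^{14} ≡ (-7)^{0} ≡ 1 (mod 3)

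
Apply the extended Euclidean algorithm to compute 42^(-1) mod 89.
Extended GCD: 42(-36) + 89(17) = 1. So 42^(-1) ≡ -36 ≡ 53 (mod 89). Verify: 42 × 53 = 2226 ≡ 1 (mod 89)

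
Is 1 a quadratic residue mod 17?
By Euler's criterion: 1^{8} ≡ 1 mod 17. Since this equals 1, 1 is a QR.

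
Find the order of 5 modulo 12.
Powers of 5 mod 12: 5^1≡5, 5^2≡1. Order = 2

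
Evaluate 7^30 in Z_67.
By repeated squaring (mod 67): 7^{1}≡7, 7^{2}≡49, 7^{4}≡56, 7^{8}≡54, 7^{16}≡35. Then 7^{30} = 7^{16+8+4+2} ≡ 35 × 54 × 56 × 49 ≡ 25 (mod 67)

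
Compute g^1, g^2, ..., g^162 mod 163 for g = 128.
128^1, 128^2, ..., 128^{162} mod 163: [128, 84, 157, 47, 148, 36, 44, 90, 110, 62, 112, 155, 117, 143, 48, 113, 120, 38, 137, 95, 98, 156, 82, 64, 42, 160, 105, 74, 18, 22, 45, 55, 31, 56, 159, 140, 153, 24, 138, 60, 19, 150, 129, 49, 78, 41, 32, 21, 80, 134, 37, 9, 11, 104, 109, 97, 28, 161, 70, 158, 12, 69, 30, 91, 75, 146, 106, 39, 102, 16, 92, 40, 67, 100, 86, 87, 52, 136, 130, 14, 162, 35, 79, 6, 116, 15, 127, 119, 73, 53, 101, 51, 8, 46, 20, 115, 50, 43, 125, 26, 68, 65, 7, 81, 99, 121, 3, 58, 89, 145, 141, 118, 108, 132, 107, 4, 23, 10, 139, 25, 103, 144, 13, 34, 114, 85, 122, 131, 142, 83, 29, 126, 154, 152, 59, 54, 66, 135, 2, 93, 5, 151, 94, 133, 72, 88, 17, 57, 124, 61, 147, 71, 123, 96, 63, 77, 76, 111, 27, 33, 149, 1]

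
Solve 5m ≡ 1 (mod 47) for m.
Since 47 is prime, by Fermat 5^(-1) ≡ 5^{45} ≡ 19 (mod 47). Verify: 5 × 19 = 95 ≡ 1 (mod 47)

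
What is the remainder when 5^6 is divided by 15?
By repeated squaring mod 15: 5^{1}≡5, 5^{2}≡10, 5^{4}≡10. Then 5^{6} = 5^{4+2} ≡ 10 × 10 ≡ 10 mod 15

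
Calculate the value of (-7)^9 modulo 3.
Using Fermat: (-7)^{2} ≡ 1 (mod 3). 9 ≡ 1 (mod 2). So (-7)^{9} ≡ (-7)^{1} ≡ 2 (mod 3)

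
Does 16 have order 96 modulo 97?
16^{12} ≡ 1 mod 97 and 12 < 96, so ord_97(16) = 12 ≠ 96 and 16 is not a primitive root.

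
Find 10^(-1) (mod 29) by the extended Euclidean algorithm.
Extended GCD: 10(3) + 29(-1) = 1. So 10^(-1) ≡ 3 (mod 29). Verify: 10 × 3 = 30 ≡ 1 (mod 29)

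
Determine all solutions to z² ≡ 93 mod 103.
The square roots of 93 mod 103 are 14 and 89. Verify: 14² = 196 ≡ 93 mod 103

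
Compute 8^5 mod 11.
By repeated squaring (mod 11): 8^{1}≡8, 8^{2}≡9, 8^{4}≡4. Then 8^{5} = 8^{4+1} ≡ 4 × 8 ≡ 10 (mod 11)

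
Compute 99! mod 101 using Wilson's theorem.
(100)! = (99)! × (100) ≡ -1 mod 101. So (99)! ≡ -1 × (100)^(-1) ≡ (-1)×(-1) = 1 mod 101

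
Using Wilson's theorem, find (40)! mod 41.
By Wilson's theorem, (40)! ≡ -1 ≡ 40 mod 41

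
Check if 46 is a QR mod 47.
By Euler's criterion: 46^{23} ≡ 46 mod 47. Since this equals -1 (≡ 46), 46 is not a QR.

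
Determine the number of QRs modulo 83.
Exactly half the non-zero residues mod a prime are QRs: (83-1)/2 = 41.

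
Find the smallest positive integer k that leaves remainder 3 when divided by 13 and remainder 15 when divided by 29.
M = 13 × 29 = 377. M₁ = 29, y₁ ≡ 9 (mod 13). M₂ = 13, y₂ ≡ 9 (mod 29). k = 3×29×9 + 15×13×9 ≡ 276 (mod 377)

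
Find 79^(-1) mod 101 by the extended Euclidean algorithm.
Extended GCD: 79(-23) + 101(18) = 1. So 79^(-1) ≡ -23 ≡ 78 mod 101. Verify: 79 × 78 = 6162 ≡ 1 mod 101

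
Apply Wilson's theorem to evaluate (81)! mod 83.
(82)! = (81)! × (82) ≡ -1 mod 83. So (81)! ≡ -1 × (82)^(-1) ≡ (-1)×(-1) = 1 mod 83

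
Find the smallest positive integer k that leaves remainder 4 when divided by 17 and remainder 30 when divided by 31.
M = 17 × 31 = 527. M₁ = 31, y₁ ≡ 11 mod 17. M₂ = 17, y₂ ≡ 11 mod 31. k = 4×31×11 + 30×17×11 ≡ 123 mod 527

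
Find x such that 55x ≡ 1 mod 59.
Since 59 is prime, by Fermat 55^(-1) ≡ 55^{57} ≡ 44 mod 59. Verify: 55 × 44 = 2420 ≡ 1 mod 59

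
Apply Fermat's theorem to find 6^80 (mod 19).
By Fermat: 6^{18} ≡ 1 (mod 19). 80 = 4×18 + 8. So 6^{80} ≡ 6^{8} ≡ 16 (mod 19)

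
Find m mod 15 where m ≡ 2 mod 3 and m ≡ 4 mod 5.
M = 3 × 5 = 15. M₁ = 5, y₁ ≡ 2 mod 3. M₂ = 3, y₂ ≡ 2 mod 5. m = 2×5×2 + 4×3×2 ≡ 14 mod 15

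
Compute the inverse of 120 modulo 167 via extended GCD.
Extended GCD: 120(-32) + 167(23) = 1. So 120^(-1) ≡ -32 ≡ 135 mod 167. Verify: 120 × 135 = 16200 ≡ 1 mod 167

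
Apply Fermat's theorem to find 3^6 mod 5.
By Fermat: 3^{4} ≡ 1 mod 5. So 3^{6} = 3^{4} · 3^{2} ≡ 3^{2} ≡ 4 mod 5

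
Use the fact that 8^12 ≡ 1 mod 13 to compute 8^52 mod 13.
By Fermat: 8^{12} ≡ 1 mod 13. 52 = 4×12 + 4. So 8^{52} ≡ 8^{4} ≡ 1 mod 13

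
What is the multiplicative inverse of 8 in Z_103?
Since 103 is prime, by Fermat 8^(-1) ≡ 8^{101} ≡ 13 mod 103. Verify: 8 × 13 = 104 ≡ 1 mod 103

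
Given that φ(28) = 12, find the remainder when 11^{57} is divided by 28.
By Euler: 11^{12} ≡ 1 mod 28 since gcd(11, 28) = 1. 57 = 4×12 + 9. So 11^{57} ≡ 11^{9} ≡ 15 mod 28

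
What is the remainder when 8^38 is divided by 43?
By repeated squaring mod 43: 8^{1}≡8, 8^{2}≡21, 8^{4}≡11, 8^{8}≡35, 8^{16}≡21, 8^{32}≡11. Then 8^{38} = 8^{32+4+2} ≡ 11 × 11 × 21 ≡ 4 mod 43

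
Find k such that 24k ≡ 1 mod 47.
Since 47 is prime, by Fermat 24^(-1) ≡ 24^{45} ≡ 2 mod 47. Verify: 24 × 2 = 48 ≡ 1 mod 47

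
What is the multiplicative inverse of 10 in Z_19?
Since 19 is prime, by Fermat 10^(-1) ≡ 10^{17} ≡ 2 mod 19. Verify: 10 × 2 = 20 ≡ 1 mod 19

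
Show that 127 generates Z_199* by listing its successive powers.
127^1, 127^2, ..., 127^{198} mod 199: [127, 10, 76, 100, 163, 5, 38, 50, 181, 102, 19, 25, 190, 51, 109, 112, 95, 125, 154, 56, 147, 162, 77, 28, 173, 81, 138, 14, 186, 140, 69, 7, 93, 70, 134, 103, 146, 35, 67, 151, 73, 117, 133, 175, 136, 158, 166, 187, 68, 79, 83, 193, 34, 139, 141, 196, 17, 169, 170, 98, 108, 184, 85, 49, 54, 92, 142, 124, 27, 46, 71, 62, 113, 23, 135, 31, 156, 111, 167, 115, 78, 155, 183, 157, 39, 177, 191, 178, 119, 188, 195, 89, 159, 94, 197, 144, 179, 47, 198, 72, 189, 123, 99, 36, 194, 161, 149, 18, 97, 180, 174, 9, 148, 90, 87, 104, 74, 45, 143, 52, 37, 122, 171, 26, 118, 61, 185, 13, 59, 130, 192, 106, 129, 65, 96, 53, 164, 132, 48, 126, 82, 66, 24, 63, 41, 33, 12, 131, 120, 116, 6, 165, 60, 58, 3, 182, 30, 29, 101, 91, 15, 114, 150, 145, 107, 57, 75, 172, 153, 128, 137, 86, 176, 64, 168, 43, 88, 32, 84, 121, 44, 16, 42, 160, 22, 8, 21, 80, 11, 4, 110, 40, 105, 2, 55, 20, 152, 1]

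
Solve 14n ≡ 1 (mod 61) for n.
Since 61 is prime, by Fermat 14^(-1) ≡ 14^{59} ≡ 48 (mod 61). Verify: 14 × 48 = 672 ≡ 1 (mod 61)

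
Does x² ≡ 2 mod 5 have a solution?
By Euler's criterion: 2^{2} ≡ 4 mod 5. Since this equals -1 (≡ 4), 2 is not a QR.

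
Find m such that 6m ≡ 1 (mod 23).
Since 23 is prime, by Fermat 6^(-1) ≡ 6^{21} ≡ 4 (mod 23). Verify: 6 × 4 = 24 ≡ 1 (mod 23)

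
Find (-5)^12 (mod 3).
Using Fermat: (-5)^{2} ≡ 1 (mod 3). 12 ≡ 0 (mod 2). So (-5)^{12} ≡ (-5)^{0} ≡ 1 (mod 3)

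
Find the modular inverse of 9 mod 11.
Since 11 is prime, by Fermat 9^(-1) ≡ 9^{9} ≡ 5 mod 11. Verify: 9 × 5 = 45 ≡ 1 mod 11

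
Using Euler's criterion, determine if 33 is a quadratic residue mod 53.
By Euler's criterion: 33^{26} ≡ 52 mod 53. Since this equals -1 (≡ 52), 33 is not a QR.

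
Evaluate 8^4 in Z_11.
8^{4} = 4096 ≡ 4 (mod 11)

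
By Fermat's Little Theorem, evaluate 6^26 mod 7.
By Fermat: 6^{6} ≡ 1 (mod 7). 26 = 4×6 + 2. So 6^{26} ≡ 6^{2} ≡ 1 (mod 7)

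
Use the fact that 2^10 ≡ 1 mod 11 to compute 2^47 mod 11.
By Fermat: 2^{10} ≡ 1 mod 11. 47 = 4×10 + 7. So 2^{47} ≡ 2^{7} ≡ 7 mod 11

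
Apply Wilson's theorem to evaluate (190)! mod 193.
(192)! = (190)! × (191) × (192) ≡ -1 mod 193. So (190)! ≡ -1 × [(192)(191)]^(-1) ≡ 96 mod 193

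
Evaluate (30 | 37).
(30/37) = 30^{18} mod 37 = 1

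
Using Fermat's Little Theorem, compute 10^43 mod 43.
By Fermat: 10^{42} ≡ 1 (mod 43). So 10^{43} = 10^{42} · 10^{1} ≡ 10^{1} ≡ 10 (mod 43)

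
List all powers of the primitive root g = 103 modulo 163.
103^1, 103^2, ..., 103^{162} mod 163: [103, 14, 138, 33, 139, 136, 153, 111, 23, 87, 159, 77, 107, 100, 31, 96, 108, 40, 45, 71, 141, 16, 18, 61, 89, 39, 105, 57, 3, 146, 42, 88, 99, 91, 82, 133, 7, 69, 98, 151, 68, 158, 137, 93, 125, 161, 120, 135, 50, 97, 48, 54, 20, 104, 117, 152, 8, 9, 112, 126, 101, 134, 110, 83, 73, 21, 44, 131, 127, 41, 148, 85, 116, 49, 157, 34, 79, 150, 128, 144, 162, 60, 149, 25, 130, 24, 27, 10, 52, 140, 76, 4, 86, 56, 63, 132, 67, 55, 123, 118, 92, 22, 147, 145, 102, 74, 124, 58, 106, 160, 17, 121, 75, 64, 72, 81, 30, 156, 94, 65, 12, 95, 5, 26, 70, 38, 2, 43, 28, 113, 66, 115, 109, 143, 59, 46, 11, 155, 154, 51, 37, 62, 29, 53, 80, 90, 142, 119, 32, 36, 122, 15, 78, 47, 114, 6, 129, 84, 13, 35, 19, 1]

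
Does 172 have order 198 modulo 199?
172^{33} ≡ 1 mod 199 and 33 < 198, so ord_199(172) = 33 ≠ 198 and 172 is not a primitive root.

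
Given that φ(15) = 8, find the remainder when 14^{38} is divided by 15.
By Euler: 14^{8} ≡ 1 mod 15 since gcd(14, 15) = 1. 38 = 4×8 + 6. So 14^{38} ≡ 14^{6} ≡ 1 mod 15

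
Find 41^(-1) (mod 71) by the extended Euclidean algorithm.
Extended GCD: 41(26) + 71(-15) = 1. So 41^(-1) ≡ 26 (mod 71). Verify: 41 × 26 = 1066 ≡ 1 (mod 71)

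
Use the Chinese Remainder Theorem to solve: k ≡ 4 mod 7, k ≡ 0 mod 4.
M = 7 × 4 = 28. M₁ = 4, y₁ ≡ 2 mod 7. M₂ = 7, y₂ ≡ 3 mod 4. k = 4×4×2 + 0×7×3 ≡ 4 mod 28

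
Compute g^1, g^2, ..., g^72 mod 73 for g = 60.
60^1, 60^2, ..., 60^{72} mod 73: [60, 23, 66, 18, 58, 49, 20, 32, 22, 6, 68, 65, 31, 35, 56, 2, 47, 46, 59, 36, 43, 25, 40, 64, 44, 12, 63, 57, 62, 70, 39, 4, 21, 19, 45, 72, 13, 50, 7, 55, 15, 24, 53, 41, 51, 67, 5, 8, 42, 38, 17, 71, 26, 27, 14, 37, 30, 48, 33, 9, 29, 61, 10, 16, 11, 3, 34, 69, 52, 54, 28, 1]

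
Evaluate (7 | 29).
(7/29) = 7^{14} mod 29 = 1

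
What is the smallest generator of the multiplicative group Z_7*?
g = 3. Powers: [3, 2, 6, 4, 5, 1] generates all 6 non-zero residues.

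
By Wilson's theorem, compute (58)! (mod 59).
By Wilson's theorem, (58)! ≡ -1 ≡ 58 (mod 59)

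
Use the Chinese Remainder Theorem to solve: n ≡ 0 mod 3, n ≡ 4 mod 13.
M = 3 × 13 = 39. M₁ = 13, y₁ ≡ 1 mod 3. M₂ = 3, y₂ ≡ 9 mod 13. n = 0×13×1 + 4×3×9 ≡ 30 mod 39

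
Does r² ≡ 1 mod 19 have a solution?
By Euler's criterion: 1^{9} ≡ 1 mod 19. Since this equals 1, 1 is a QR.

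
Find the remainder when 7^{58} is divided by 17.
By Fermat: 7^{16} ≡ 1 (mod 17). 58 = 3×16 + 10. So 7^{58} ≡ 7^{10} ≡ 2 (mod 17)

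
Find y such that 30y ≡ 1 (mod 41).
Since 41 is prime, by Fermat 30^(-1) ≡ 30^{39} ≡ 26 (mod 41). Verify: 30 × 26 = 780 ≡ 1 (mod 41)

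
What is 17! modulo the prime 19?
(18)! = (17)! × (18) ≡ -1 mod 19. So (17)! ≡ -1 × (18)^(-1) ≡ (-1)×(-1) = 1 mod 19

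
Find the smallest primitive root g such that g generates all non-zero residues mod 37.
g = 2. Powers: [2, 4, 8, 16, 32, 27, 17, 34, ...] generates all 36 non-zero residues.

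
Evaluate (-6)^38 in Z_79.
By repeated squaring mod 79: (-6)^{1}≡73, (-6)^{2}≡36, (-6)^{4}≡32, (-6)^{8}≡76, (-6)^{16}≡9, (-6)^{32}≡2. Then (-6)^{38} = (-6)^{32+4+2} ≡ 2 × 32 × 36 ≡ 13 mod 79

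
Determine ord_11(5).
Powers of 5 mod 11: 5^1≡5, 5^2≡3, 5^3≡4, 5^4≡9, 5^5≡1. Order = 5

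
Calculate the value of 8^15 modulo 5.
Using Fermat: 8^{4} ≡ 1 (mod 5). 15 ≡ 3 (mod 4). So 8^{15} ≡ 8^{3} ≡ 2 (mod 5)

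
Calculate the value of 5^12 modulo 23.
By repeated squaring (mod 23): 5^{1}≡5, 5^{2}≡2, 5^{4}≡4, 5^{8}≡16. Then 5^{12} = 5^{8+4} ≡ 16 × 4 ≡ 18 (mod 23)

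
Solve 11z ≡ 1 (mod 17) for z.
Since 17 is prime, by Fermat 11^(-1) ≡ 11^{15} ≡ 14 (mod 17). Verify: 11 × 14 = 154 ≡ 1 (mod 17)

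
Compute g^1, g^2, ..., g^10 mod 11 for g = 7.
7^1, 7^2, ..., 7^{10} mod 11: [7, 5, 2, 3, 10, 4, 6, 9, 8, 1]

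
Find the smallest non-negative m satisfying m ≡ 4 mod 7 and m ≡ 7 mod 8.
M = 7 × 8 = 56. M₁ = 8, y₁ ≡ 1 mod 7. M₂ = 7, y₂ ≡ 7 mod 8. m = 4×8×1 + 7×7×7 ≡ 39 mod 56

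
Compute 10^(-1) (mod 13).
Since 13 is prime, by Fermat 10^(-1) ≡ 10^{11} ≡ 4 (mod 13). Verify: 10 × 4 = 40 ≡ 1 (mod 13)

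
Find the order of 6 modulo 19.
Powers of 6 mod 19: 6^1≡6, 6^2≡17, 6^3≡7, 6^4≡4, 6^5≡5, 6^6≡11, 6^7≡9, 6^8≡16, 6^9≡1. ord_19(6) = 9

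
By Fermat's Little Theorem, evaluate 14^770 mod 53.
By Fermat: 14^{52} ≡ 1 (mod 53). 770 ≡ 42 (mod 52). So 14^{770} ≡ 14^{42} ≡ 11 (mod 53)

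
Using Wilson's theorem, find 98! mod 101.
(100)! = (98)! × (99) × (100) ≡ -1 mod 101. So (98)! ≡ -1 × [(100)(99)]^(-1) ≡ 50 mod 101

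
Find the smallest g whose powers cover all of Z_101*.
g = 2. For each prime q|100: 2^{50}≡100, 2^{20}≡95, none ≡ 1, so ord_101(2) = 100 and 2 is a primitive root.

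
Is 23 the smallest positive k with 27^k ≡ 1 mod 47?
Powers of 27 mod 47: 27^1≡27, 27^2≡24, 27^3≡37, 27^4≡12, 27^5≡42, 27^6≡6, 27^7≡21, 27^8≡3, 27^9≡34, 27^10≡25, 27^11≡17, 27^12≡36, 27^13≡32, 27^14≡18, 27^15≡16, 27^16≡9, 27^17≡8, 27^18≡28, 27^19≡4, 27^20≡14, 27^21≡2, 27^22≡7, 27^23≡1. First k with 27^k≡1 is k=23. Yes, ord_47(27) = 23.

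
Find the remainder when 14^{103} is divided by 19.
By Fermat: 14^{18} ≡ 1 (mod 19). 103 = 5×18 + 13. So 14^{103} ≡ 14^{13} ≡ 2 (mod 19)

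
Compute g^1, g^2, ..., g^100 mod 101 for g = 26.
26^1, 26^2, ..., 26^{100} mod 101: [26, 70, 2, 52, 39, 4, 3, 78, 8, 6, 55, 16, 12, 9, 32, 24, 18, 64, 48, 36, 27, 96, 72, 54, 91, 43, 7, 81, 86, 14, 61, 71, 28, 21, 41, 56, 42, 82, 11, 84, 63, 22, 67, 25, 44, 33, 50, 88, 66, 100, 75, 31, 99, 49, 62, 97, 98, 23, 93, 95, 46, 85, 89, 92, 69, 77, 83, 37, 53, 65, 74, 5, 29, 47, 10, 58, 94, 20, 15, 87, 40, 30, 73, 80, 60, 45, 59, 19, 90, 17, 38, 79, 34, 76, 57, 68, 51, 13, 35, 1]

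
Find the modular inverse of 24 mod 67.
Since 67 is prime, by Fermat 24^(-1) ≡ 24^{65} ≡ 14 mod 67. Verify: 24 × 14 = 336 ≡ 1 mod 67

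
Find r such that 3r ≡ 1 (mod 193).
Since 193 is prime, by Fermat 3^(-1) ≡ 3^{191} ≡ 129 (mod 193). Verify: 3 × 129 = 387 ≡ 1 (mod 193)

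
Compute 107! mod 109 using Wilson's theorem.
(108)! = (107)! × (108) ≡ -1 mod 109. So (107)! ≡ -1 × (108)^(-1) ≡ (-1)×(-1) = 1 mod 109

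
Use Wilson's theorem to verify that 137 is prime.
(136)! mod 137 = 136. Since this equals -1 (mod 137), Wilson confirms 137 is prime.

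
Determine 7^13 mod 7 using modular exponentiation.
By repeated squaring (mod 7): 7^{1}≡0, 7^{2}≡0, 7^{4}≡0, 7^{8}≡0. Then 7^{13} = 7^{8+4+1} ≡ 0 × 0 × 0 ≡ 0 (mod 7)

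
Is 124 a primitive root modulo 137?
ord_137(124) divides 136. For each prime q|136: 124^{68}≡136, 124^{8}≡115, none ≡ 1. So 124 has order 136 and is a primitive root mod 137.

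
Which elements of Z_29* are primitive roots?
There are φ(28) = 12 primitive roots mod 29: {2, 3, 8, 10, 11, 14, 15, 18, 19, 21, 26, 27}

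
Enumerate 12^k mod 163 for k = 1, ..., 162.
12^1, 12^2, ..., 12^{162} mod 163: [12, 144, 98, 35, 94, 150, 7, 84, 30, 34, 82, 6, 72, 49, 99, 47, 75, 85, 42, 15, 17, 41, 3, 36, 106, 131, 105, 119, 124, 21, 89, 90, 102, 83, 18, 53, 147, 134, 141, 62, 92, 126, 45, 51, 123, 9, 108, 155, 67, 152, 31, 46, 63, 104, 107, 143, 86, 54, 159, 115, 76, 97, 23, 113, 52, 135, 153, 43, 27, 161, 139, 38, 130, 93, 138, 26, 149, 158, 103, 95, 162, 151, 19, 65, 128, 69, 13, 156, 79, 133, 129, 81, 157, 91, 114, 64, 116, 88, 78, 121, 148, 146, 122, 160, 127, 57, 32, 58, 44, 39, 142, 74, 73, 61, 80, 145, 110, 16, 29, 22, 101, 71, 37, 118, 112, 40, 154, 55, 8, 96, 11, 132, 117, 100, 59, 56, 20, 77, 109, 4, 48, 87, 66, 140, 50, 111, 28, 10, 120, 136, 2, 24, 125, 33, 70, 25, 137, 14, 5, 60, 68, 1]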